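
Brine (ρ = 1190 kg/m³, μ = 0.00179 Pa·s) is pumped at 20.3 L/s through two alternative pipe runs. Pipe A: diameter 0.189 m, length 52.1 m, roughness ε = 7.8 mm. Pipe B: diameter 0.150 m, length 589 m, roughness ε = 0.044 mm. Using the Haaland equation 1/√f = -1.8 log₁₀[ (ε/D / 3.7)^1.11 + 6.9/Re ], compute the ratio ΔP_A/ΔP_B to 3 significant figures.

ΔP_A/ΔP_B ≈ 0.0979

Pipe A: V = Q/A = 0.0203/0.02806 = 0.7236 m/s; Re = 9.092e+04; ε/D = 0.0413; Haaland → f = 0.066; ΔP_A = f(L/D)(ρV²/2) = 5667 Pa.
Pipe B: V = Q/A = 0.0203/0.01767 = 1.149 m/s; Re = 1.146e+05; ε/D = 0.000293; Haaland → f = 0.01878; ΔP_B = f(L/D)(ρV²/2) = 5.79e+04 Pa.
ΔP_A/ΔP_B = 5667/5.79e+04 = 0.0979.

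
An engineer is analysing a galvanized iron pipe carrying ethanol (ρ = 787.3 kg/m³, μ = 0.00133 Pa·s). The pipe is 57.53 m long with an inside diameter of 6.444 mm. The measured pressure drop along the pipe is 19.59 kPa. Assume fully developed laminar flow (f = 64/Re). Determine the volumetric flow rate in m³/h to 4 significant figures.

Q ≈ 0.03901 m³/h

For laminar flow, f = 64/Re with Re = ρVD/μ, so Darcy-Weisbach reduces to ΔP = 32μLV/D². Solving for V: V = ΔP·D²/(32μL) = 1.959e+04·(0.006444)²/(32·0.00133·57.53) = 0.3322 m/s.
Check: Re = ρVD/μ = 787.3·0.3322·0.006444/0.00133 = 1267 < 2300, so the laminar assumption holds.
Q = V·A = 0.3322·(π/4·0.006444²) = 1.084e-05 m³/s = 0.03901 m³/h.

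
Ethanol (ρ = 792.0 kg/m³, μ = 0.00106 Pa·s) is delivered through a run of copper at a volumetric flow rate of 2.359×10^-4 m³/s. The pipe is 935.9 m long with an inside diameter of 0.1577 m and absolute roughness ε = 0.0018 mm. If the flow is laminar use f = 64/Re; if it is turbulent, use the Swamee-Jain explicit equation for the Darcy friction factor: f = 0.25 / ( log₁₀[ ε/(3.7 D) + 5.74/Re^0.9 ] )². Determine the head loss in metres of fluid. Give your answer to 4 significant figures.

Cross-sectional area A = πD²/4 = π(0.1577)²/4 = 0.01953 m²; mean velocity V = Q/A = 0.0002359/0.01953 = 0.01208 m/s.
Reynolds number Re = ρVD/μ = 792 · 0.01208 · 0.1577 / 0.00106 = 1423.
Re < 2300 → laminar flow, so f = 64/Re = 64/1423 = 0.04497 (the turbulent correlation is not needed).
Darcy-Weisbach: ΔP = f(L/D)(ρV²/2) = 0.04497·(935.9/0.1577)·(792·0.01208²/2) = 0.04497·5935·0.05776 = 15.42 Pa.
Head loss h_f = ΔP/(ρg) = 15.42/(792·9.81) = 0.001984 m.

h_f ≈ 0.001984 m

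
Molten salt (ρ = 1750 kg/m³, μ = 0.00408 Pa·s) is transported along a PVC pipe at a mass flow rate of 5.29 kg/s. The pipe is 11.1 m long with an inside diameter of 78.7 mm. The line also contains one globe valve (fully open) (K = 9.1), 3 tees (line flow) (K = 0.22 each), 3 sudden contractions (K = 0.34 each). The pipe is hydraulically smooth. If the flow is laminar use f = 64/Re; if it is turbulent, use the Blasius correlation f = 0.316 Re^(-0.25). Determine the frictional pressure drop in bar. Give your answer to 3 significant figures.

A = πD²/4 = π(0.0787)²/4 = 0.004865 m²; mean velocity V = ṁ/(ρA) = 5.29/(1750 · 0.004865) = 0.6214 m/s.
Reynolds number Re = ρVD/μ = 1750 · 0.6214 · 0.0787 / 0.00408 = 2.098e+04.
Re > 4000 → turbulent. Smooth-pipe (Blasius): f = 0.316 Re^(-0.25) = 0.316/(2.098e+04)^0.25 = 0.02626.
Total minor-loss coefficient ΣK = 1·9.1 + 3·0.22 + 3·0.34 = 10.8.
ΔP = [f·L/D + ΣK]·(ρV²/2) = [0.02626·11.1/0.0787 + 10.8]·(1750·0.6214²/2) = [3.703 + 10.8]·337.9 = 4894 Pa.
ΔP = 4894 Pa = 0.0489 bar.

ΔP ≈ 0.0489 bar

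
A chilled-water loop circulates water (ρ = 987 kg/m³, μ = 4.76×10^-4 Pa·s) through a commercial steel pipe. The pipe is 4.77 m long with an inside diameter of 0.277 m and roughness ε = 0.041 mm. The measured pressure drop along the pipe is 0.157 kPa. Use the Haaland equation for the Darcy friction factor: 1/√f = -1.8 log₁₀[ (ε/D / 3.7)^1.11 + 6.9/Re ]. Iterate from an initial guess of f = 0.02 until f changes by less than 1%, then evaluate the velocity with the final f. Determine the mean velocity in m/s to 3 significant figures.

V ≈ 1.13 m/s

Rearranging Darcy-Weisbach: V = √(2·ΔP·D/(f·L·ρ)). With ε/D = 4.1e-05/0.277 = 0.000148, iterate starting from f = 0.02:
  f = 0.02 → V = √(2·157·0.277/(0.02·4.77·987)) = 0.9611 m/s; Re = ρVD/μ = 5.52e+05; f → 0.01464
  f = 0.01464 → V = 1.123 m/s; Re = 6.452e+05; f → 0.01444
  f = 0.01444 → V = 1.131 m/s; Re = 6.496e+05; f → 0.01443
Converged (Δf/f < 1%). With the final f = 0.01443: V = √(2·157·0.277/(0.01443·4.77·987)) = 1.131 m/s.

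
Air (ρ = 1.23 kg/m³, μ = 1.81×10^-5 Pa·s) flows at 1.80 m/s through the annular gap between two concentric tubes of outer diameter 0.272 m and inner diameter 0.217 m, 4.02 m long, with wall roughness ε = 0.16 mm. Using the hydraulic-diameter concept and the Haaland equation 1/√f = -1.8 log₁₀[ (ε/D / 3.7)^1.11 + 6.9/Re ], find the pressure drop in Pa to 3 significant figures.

Hydraulic diameter D_h = 4A/P = D_o - D_i = 0.272 - 0.217 = 0.055 m.
Re = ρVD_h/μ = 1.23·1.8·0.055/1.81e-05 = 6728.
ε/D_h = 0.00016/0.055 = 0.00291; Haaland gives 1/√f = -1.8 log₁₀[0.000358+0.00103] = 5.146, so f = 0.03776.
ΔP = f(L/D_h)(ρV²/2) = 0.03776·4.02/0.055·1.993 = 5.5 Pa.

ΔP ≈ 5.50 Pa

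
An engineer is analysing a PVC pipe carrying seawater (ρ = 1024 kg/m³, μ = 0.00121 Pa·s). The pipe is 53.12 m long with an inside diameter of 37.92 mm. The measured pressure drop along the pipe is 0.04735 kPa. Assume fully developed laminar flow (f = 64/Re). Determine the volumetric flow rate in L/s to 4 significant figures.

Q ≈ 0.03738 L/s

For laminar flow, f = 64/Re with Re = ρVD/μ, so Darcy-Weisbach reduces to ΔP = 32μLV/D². Solving for V: V = ΔP·D²/(32μL) = 47.35·(0.03792)²/(32·0.00121·53.12) = 0.0331 m/s.
Check: Re = ρVD/μ = 1024·0.0331·0.03792/0.00121 = 1062 < 2300, so the laminar assumption holds.
Q = V·A = 0.0331·(π/4·0.03792²) = 3.738e-05 m³/s = 0.03738 L/s.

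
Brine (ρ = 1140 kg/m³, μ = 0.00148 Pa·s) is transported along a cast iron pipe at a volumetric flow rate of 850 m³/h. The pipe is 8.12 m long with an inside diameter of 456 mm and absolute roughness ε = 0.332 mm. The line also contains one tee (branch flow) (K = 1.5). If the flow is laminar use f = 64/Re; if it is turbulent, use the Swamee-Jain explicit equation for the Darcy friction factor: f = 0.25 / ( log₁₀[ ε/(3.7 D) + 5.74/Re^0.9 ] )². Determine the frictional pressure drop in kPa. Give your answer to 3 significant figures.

Q = 850 m³/h = 850/3600 = 0.2361 m³/s.
Cross-sectional area A = πD²/4 = π(0.456)²/4 = 0.1633 m²; mean velocity V = Q/A = 0.2361/0.1633 = 1.446 m/s.
Reynolds number Re = ρVD/μ = 1140 · 1.446 · 0.456 / 0.00148 = 5.078e+05.
Re > 4000 → turbulent. Relative roughness ε/D = 0.000332/0.456 = 0.000728. Swamee-Jain: f = 0.25/(log₁₀[0.000728/3.7 + 5.74/5.078e+05^0.9])² = 0.25/(log₁₀[0.000197 + 4.21e-05])² = 0.25/(-3.622)² = 0.01906.
Total minor-loss coefficient ΣK = 1·1.5 = 1.5.
ΔP = [f·L/D + ΣK]·(ρV²/2) = [0.01906·8.12/0.456 + 1.5]·(1140·1.446²/2) = [0.3394 + 1.5]·1191 = 2191 Pa.
ΔP = 2191 Pa = 2.19 kPa.

ΔP ≈ 2.19 kPa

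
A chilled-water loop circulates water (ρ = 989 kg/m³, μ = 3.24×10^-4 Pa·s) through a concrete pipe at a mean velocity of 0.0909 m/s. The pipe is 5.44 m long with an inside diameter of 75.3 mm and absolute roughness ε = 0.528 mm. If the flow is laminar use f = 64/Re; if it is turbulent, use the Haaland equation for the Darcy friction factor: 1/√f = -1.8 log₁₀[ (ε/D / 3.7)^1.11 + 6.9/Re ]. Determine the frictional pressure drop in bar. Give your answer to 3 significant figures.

Reynolds number Re = ρVD/μ = 989 · 0.0909 · 0.0753 / 0.000324 = 2.089e+04.
Re > 4000 → turbulent. Relative roughness ε/D = 0.000528/0.0753 = 0.00701. Haaland: 1/√f = -1.8 log₁₀[(0.00701/3.7)^1.11 + 6.9/2.089e+04] = -1.8 log₁₀[0.000951 + 0.00033] = 5.206, so f = 0.03689.
Darcy-Weisbach: ΔP = f(L/D)(ρV²/2) = 0.03689·(5.44/0.0753)·(989·0.0909²/2) = 0.03689·72.24·4.086 = 10.89 Pa.
ΔP = 10.89 Pa = 1.09×10^-4 bar.

ΔP ≈ 1.09×10^-4 bar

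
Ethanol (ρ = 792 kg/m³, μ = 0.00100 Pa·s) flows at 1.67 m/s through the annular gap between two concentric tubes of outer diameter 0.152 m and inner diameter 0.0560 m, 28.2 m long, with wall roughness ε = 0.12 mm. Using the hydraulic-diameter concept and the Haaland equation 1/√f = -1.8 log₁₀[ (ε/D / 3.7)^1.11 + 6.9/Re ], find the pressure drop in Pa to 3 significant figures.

ΔP ≈ 7270 Pa

Hydraulic diameter D_h = 4A/P = D_o - D_i = 0.152 - 0.056 = 0.096 m.
Re = ρVD_h/μ = 792·1.67·0.096/0.001 = 1.27e+05.
ε/D_h = 0.00012/0.096 = 0.00125; Haaland gives 1/√f = -1.8 log₁₀[0.00014+5.43e-05] = 6.68, so f = 0.02241.
ΔP = f(L/D_h)(ρV²/2) = 0.02241·28.2/0.096·1104 = 7271 Pa.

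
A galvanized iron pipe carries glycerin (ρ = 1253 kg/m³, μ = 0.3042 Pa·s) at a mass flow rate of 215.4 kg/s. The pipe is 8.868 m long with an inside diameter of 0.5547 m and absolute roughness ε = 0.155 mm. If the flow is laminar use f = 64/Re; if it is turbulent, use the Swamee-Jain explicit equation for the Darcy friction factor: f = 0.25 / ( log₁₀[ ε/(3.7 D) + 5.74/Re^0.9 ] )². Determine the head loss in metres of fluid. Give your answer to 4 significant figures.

h_f ≈ 0.01624 m

A = πD²/4 = π(0.5547)²/4 = 0.2417 m²; mean velocity V = ṁ/(ρA) = 215.4/(1253 · 0.2417) = 0.7114 m/s.
Reynolds number Re = ρVD/μ = 1253 · 0.7114 · 0.5547 / 0.304 = 1625.
Re < 2300 → laminar flow, so f = 64/Re = 64/1625 = 0.03938 (the turbulent correlation is not needed).
Darcy-Weisbach: ΔP = f(L/D)(ρV²/2) = 0.03938·(8.868/0.5547)·(1253·0.7114²/2) = 0.03938·15.99·317 = 199.6 Pa.
Head loss h_f = ΔP/(ρg) = 199.6/(1253·9.81) = 0.01624 m.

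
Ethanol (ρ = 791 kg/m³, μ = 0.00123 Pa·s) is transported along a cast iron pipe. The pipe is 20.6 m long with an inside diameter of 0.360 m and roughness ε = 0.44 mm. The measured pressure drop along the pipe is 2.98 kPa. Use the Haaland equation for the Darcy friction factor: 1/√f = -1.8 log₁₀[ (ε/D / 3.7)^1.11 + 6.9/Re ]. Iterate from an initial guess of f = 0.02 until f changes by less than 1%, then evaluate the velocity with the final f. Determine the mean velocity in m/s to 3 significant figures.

V ≈ 2.50 m/s

Rearranging Darcy-Weisbach: V = √(2·ΔP·D/(f·L·ρ)). With ε/D = 0.00044/0.36 = 0.00122, iterate starting from f = 0.02:
  f = 0.02 → V = √(2·2980·0.36/(0.02·20.6·791)) = 2.566 m/s; Re = ρVD/μ = 5.94e+05; f → 0.02106
  f = 0.02106 → V = 2.501 m/s; Re = 5.789e+05; f → 0.02107
Converged (Δf/f < 1%). With the final f = 0.02107: V = √(2·2980·0.36/(0.02107·20.6·791)) = 2.5 m/s.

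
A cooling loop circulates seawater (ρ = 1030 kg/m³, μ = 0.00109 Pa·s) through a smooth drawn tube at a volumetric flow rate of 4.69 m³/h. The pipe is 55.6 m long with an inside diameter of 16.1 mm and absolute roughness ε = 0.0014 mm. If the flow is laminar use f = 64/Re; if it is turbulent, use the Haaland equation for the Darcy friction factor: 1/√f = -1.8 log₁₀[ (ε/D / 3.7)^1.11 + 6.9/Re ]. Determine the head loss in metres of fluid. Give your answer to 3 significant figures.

Q = 4.69 m³/h = 4.69/3600 = 0.001303 m³/s.
Cross-sectional area A = πD²/4 = π(0.0161)²/4 = 0.0002036 m²; mean velocity V = Q/A = 0.001303/0.0002036 = 6.399 m/s.
Reynolds number Re = ρVD/μ = 1030 · 6.399 · 0.0161 / 0.00109 = 9.736e+04.
Re > 4000 → turbulent. Relative roughness ε/D = 1.4e-06/0.0161 = 8.7e-05. Haaland: 1/√f = -1.8 log₁₀[(8.7e-05/3.7)^1.11 + 6.9/9.736e+04] = -1.8 log₁₀[7.28e-06 + 7.09e-05] = 7.393, so f = 0.0183.
Darcy-Weisbach: ΔP = f(L/D)(ρV²/2) = 0.0183·(55.6/0.0161)·(1030·6.399²/2) = 0.0183·3453·2.109e+04 = 1.333e+06 Pa.
Head loss h_f = ΔP/(ρg) = 1.333e+06/(1030·9.81) = 132 m.

h_f ≈ 132 m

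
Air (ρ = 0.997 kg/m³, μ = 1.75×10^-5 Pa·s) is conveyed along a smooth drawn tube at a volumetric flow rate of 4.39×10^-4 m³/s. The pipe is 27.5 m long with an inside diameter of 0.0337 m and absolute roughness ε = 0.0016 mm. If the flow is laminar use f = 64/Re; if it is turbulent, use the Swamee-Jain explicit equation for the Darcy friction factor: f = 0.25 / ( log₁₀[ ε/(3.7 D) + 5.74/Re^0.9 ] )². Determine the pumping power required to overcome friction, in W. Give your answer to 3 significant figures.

Cross-sectional area A = πD²/4 = π(0.0337)²/4 = 0.000892 m²; mean velocity V = Q/A = 0.000439/0.000892 = 0.4922 m/s.
Reynolds number Re = ρVD/μ = 0.997 · 0.4922 · 0.0337 / 1.75e-05 = 944.9.
Re < 2300 → laminar flow, so f = 64/Re = 64/944.9 = 0.06773 (the turbulent correlation is not needed).
Darcy-Weisbach: ΔP = f(L/D)(ρV²/2) = 0.06773·(27.5/0.0337)·(0.997·0.4922²/2) = 0.06773·816·0.1208 = 6.674 Pa.
Pumping power P = QΔP = 0.000439·6.674 = 0.002930 W = 0.00293 W.

P ≈ 0.00293 W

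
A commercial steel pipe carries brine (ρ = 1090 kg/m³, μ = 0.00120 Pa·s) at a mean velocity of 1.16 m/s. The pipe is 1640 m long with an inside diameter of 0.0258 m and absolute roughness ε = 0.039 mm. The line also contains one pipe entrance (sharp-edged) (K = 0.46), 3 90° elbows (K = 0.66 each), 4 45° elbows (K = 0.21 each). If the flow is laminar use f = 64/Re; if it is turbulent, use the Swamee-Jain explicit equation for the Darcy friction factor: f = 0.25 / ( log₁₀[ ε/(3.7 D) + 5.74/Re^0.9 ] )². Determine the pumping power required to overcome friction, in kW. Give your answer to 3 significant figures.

P ≈ 0.786 kW

Reynolds number Re = ρVD/μ = 1090 · 1.16 · 0.0258 / 0.0012 = 2.718e+04.
Re > 4000 → turbulent. Relative roughness ε/D = 3.9e-05/0.0258 = 0.00151. Swamee-Jain: f = 0.25/(log₁₀[0.00151/3.7 + 5.74/2.718e+04^0.9])² = 0.25/(log₁₀[0.000409 + 0.000586])² = 0.25/(-3.002)² = 0.02774.
Total minor-loss coefficient ΣK = 1·0.46 + 3·0.66 + 4·0.21 = 3.28.
ΔP = [f·L/D + ΣK]·(ρV²/2) = [0.02774·1640/0.0258 + 3.28]·(1090·1.16²/2) = [1763 + 3.28]·733.4 = 1.295e+06 Pa.
Q = V·A = 1.16·0.0005228 = 0.0006064 m³/s.
Pumping power P = QΔP = 0.0006064·1.295e+06 = 785.5 W = 0.786 kW.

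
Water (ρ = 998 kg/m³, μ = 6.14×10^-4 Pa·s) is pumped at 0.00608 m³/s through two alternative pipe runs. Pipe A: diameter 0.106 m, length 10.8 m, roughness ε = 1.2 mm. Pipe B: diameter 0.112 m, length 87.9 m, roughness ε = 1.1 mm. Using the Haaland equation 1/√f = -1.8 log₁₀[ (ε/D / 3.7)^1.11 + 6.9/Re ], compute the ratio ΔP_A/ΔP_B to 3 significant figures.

Pipe A: V = Q/A = 0.00608/0.008825 = 0.689 m/s; Re = 1.187e+05; ε/D = 0.0113; Haaland → f = 0.04006; ΔP_A = f(L/D)(ρV²/2) = 966.9 Pa.
Pipe B: V = Q/A = 0.00608/0.009852 = 0.6171 m/s; Re = 1.123e+05; ε/D = 0.00982; Haaland → f = 0.03825; ΔP_B = f(L/D)(ρV²/2) = 5705 Pa.
ΔP_A/ΔP_B = 966.9/5705 = 0.169.

ΔP_A/ΔP_B ≈ 0.169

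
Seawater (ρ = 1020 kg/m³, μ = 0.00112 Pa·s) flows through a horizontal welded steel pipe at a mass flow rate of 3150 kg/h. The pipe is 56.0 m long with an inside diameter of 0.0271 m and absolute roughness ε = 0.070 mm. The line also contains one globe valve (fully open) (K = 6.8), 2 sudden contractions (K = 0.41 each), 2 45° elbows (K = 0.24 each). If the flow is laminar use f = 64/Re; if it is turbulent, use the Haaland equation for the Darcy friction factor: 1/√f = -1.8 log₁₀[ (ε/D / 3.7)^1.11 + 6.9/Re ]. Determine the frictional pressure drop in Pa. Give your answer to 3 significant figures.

ΔP ≈ 75200 Pa

ṁ = 3150 kg/h = 3150/3600 = 0.875 kg/s.
A = πD²/4 = π(0.0271)²/4 = 0.0005768 m²; mean velocity V = ṁ/(ρA) = 0.875/(1020 · 0.0005768) = 1.487 m/s.
Reynolds number Re = ρVD/μ = 1020 · 1.487 · 0.0271 / 0.00112 = 3.671e+04.
Re > 4000 → turbulent. Relative roughness ε/D = 7e-05/0.0271 = 0.00258. Haaland: 1/√f = -1.8 log₁₀[(0.00258/3.7)^1.11 + 6.9/3.671e+04] = -1.8 log₁₀[0.000314 + 0.000188] = 5.939, so f = 0.02835.
Total minor-loss coefficient ΣK = 1·6.8 + 2·0.41 + 2·0.24 = 8.1.
ΔP = [f·L/D + ΣK]·(ρV²/2) = [0.02835·56/0.0271 + 8.1]·(1020·1.487²/2) = [58.59 + 8.1]·1128 = 7.523e+04 Pa.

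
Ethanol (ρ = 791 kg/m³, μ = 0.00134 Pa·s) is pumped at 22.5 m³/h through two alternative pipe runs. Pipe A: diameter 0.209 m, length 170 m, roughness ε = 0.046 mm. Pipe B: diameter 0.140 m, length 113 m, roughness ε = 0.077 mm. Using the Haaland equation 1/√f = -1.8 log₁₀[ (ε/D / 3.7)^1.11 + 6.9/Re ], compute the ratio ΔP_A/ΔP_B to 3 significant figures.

ΔP_A/ΔP_B ≈ 0.214

Pipe A: V = Q/A = 0.00625/0.03431 = 0.1822 m/s; Re = 2.248e+04; ε/D = 0.00022; Haaland → f = 0.02541; ΔP_A = f(L/D)(ρV²/2) = 271.3 Pa.
Pipe B: V = Q/A = 0.00625/0.01539 = 0.406 m/s; Re = 3.355e+04; ε/D = 0.00055; Haaland → f = 0.02406; ΔP_B = f(L/D)(ρV²/2) = 1266 Pa.
ΔP_A/ΔP_B = 271.3/1266 = 0.214.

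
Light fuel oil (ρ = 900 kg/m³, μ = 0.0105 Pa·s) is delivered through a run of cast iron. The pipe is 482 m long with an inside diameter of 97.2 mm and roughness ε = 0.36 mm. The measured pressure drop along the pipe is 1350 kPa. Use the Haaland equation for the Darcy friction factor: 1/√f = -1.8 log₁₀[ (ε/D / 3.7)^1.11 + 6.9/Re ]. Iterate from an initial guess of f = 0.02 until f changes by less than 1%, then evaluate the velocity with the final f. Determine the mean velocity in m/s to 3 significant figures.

V ≈ 4.46 m/s

Rearranging Darcy-Weisbach: V = √(2·ΔP·D/(f·L·ρ)). With ε/D = 0.00036/0.0972 = 0.0037, iterate starting from f = 0.02:
  f = 0.02 → V = √(2·1.35e+06·0.0972/(0.02·482·900)) = 5.5 m/s; Re = ρVD/μ = 4.582e+04; f → 0.02998
  f = 0.02998 → V = 4.492 m/s; Re = 3.742e+04; f → 0.03042
  f = 0.03042 → V = 4.46 m/s; Re = 3.716e+04; f → 0.03044
Converged (Δf/f < 1%). With the final f = 0.03044: V = √(2·1.35e+06·0.0972/(0.03044·482·900)) = 4.458 m/s.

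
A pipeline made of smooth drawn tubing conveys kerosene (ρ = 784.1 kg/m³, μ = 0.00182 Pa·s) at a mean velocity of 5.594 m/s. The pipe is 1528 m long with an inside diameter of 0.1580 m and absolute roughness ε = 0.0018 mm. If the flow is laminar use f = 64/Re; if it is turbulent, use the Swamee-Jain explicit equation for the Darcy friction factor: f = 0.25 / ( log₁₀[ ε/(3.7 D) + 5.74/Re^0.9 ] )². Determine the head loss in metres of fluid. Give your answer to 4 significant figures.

Reynolds number Re = ρVD/μ = 784.1 · 5.594 · 0.158 / 0.00182 = 3.808e+05.
Re > 4000 → turbulent. Relative roughness ε/D = 1.8e-06/0.158 = 1.14e-05. Swamee-Jain: f = 0.25/(log₁₀[1.14e-05/3.7 + 5.74/3.808e+05^0.9])² = 0.25/(log₁₀[3.08e-06 + 5.45e-05])² = 0.25/(-4.24)² = 0.01391.
Darcy-Weisbach: ΔP = f(L/D)(ρV²/2) = 0.01391·(1528/0.158)·(784.1·5.594²/2) = 0.01391·9671·1.227e+04 = 1.65e+06 Pa.
Head loss h_f = ΔP/(ρg) = 1.65e+06/(784.1·9.81) = 214.5 m.

h_f ≈ 214.5 m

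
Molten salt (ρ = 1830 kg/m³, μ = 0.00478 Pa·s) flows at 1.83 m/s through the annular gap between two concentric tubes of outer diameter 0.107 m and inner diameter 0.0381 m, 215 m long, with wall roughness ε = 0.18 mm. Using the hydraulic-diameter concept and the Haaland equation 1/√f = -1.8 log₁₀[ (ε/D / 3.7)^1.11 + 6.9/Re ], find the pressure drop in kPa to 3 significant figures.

ΔP ≈ 265 kPa

Hydraulic diameter D_h = 4A/P = D_o - D_i = 0.107 - 0.0381 = 0.0689 m.
Re = ρVD_h/μ = 1830·1.83·0.0689/0.00478 = 4.827e+04.
ε/D_h = 0.00018/0.0689 = 0.00261; Haaland gives 1/√f = -1.8 log₁₀[0.000318+0.000143] = 6.006, so f = 0.02773.
ΔP = f(L/D_h)(ρV²/2) = 0.02773·215/0.0689·3064 = 2.651e+05 Pa.
ΔP = 265 kPa.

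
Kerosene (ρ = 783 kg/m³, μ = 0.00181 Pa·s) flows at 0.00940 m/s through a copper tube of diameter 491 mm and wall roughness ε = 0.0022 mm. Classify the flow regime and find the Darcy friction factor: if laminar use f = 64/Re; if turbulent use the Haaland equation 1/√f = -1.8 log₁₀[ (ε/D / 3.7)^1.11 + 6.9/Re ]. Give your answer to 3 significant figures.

Re = ρVD/μ = 783·0.0094·0.491/0.00181 = 1997.
Re < 2300 → laminar, so f = 64/Re = 0.03205 (roughness is irrelevant in laminar flow).

f ≈ 0.0321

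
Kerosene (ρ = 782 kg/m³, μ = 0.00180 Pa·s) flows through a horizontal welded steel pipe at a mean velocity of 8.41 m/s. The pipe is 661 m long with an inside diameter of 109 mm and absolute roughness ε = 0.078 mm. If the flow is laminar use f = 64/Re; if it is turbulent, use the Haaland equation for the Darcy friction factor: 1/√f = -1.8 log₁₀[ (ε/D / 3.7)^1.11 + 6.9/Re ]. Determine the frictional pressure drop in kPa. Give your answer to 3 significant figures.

Reynolds number Re = ρVD/μ = 782 · 8.41 · 0.109 / 0.0018 = 3.983e+05.
Re > 4000 → turbulent. Relative roughness ε/D = 7.8e-05/0.109 = 0.000716. Haaland: 1/√f = -1.8 log₁₀[(0.000716/3.7)^1.11 + 6.9/3.983e+05] = -1.8 log₁₀[7.55e-05 + 1.73e-05] = 7.258, so f = 0.01898.
Darcy-Weisbach: ΔP = f(L/D)(ρV²/2) = 0.01898·(661/0.109)·(782·8.41²/2) = 0.01898·6064·2.765e+04 = 3.183e+06 Pa.
ΔP = 3.183e+06 Pa = 3180 kPa.

ΔP ≈ 3180 kPa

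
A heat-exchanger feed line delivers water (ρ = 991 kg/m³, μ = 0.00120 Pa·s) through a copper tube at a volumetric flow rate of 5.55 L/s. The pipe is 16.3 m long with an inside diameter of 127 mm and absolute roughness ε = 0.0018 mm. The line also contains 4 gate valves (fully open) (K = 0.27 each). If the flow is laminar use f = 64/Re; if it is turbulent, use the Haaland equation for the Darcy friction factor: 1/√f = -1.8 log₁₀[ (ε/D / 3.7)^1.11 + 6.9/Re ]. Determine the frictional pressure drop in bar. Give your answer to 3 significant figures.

Q = 5.55 L/s = 5.55/1000 = 0.00555 m³/s.
Cross-sectional area A = πD²/4 = π(0.127)²/4 = 0.01267 m²; mean velocity V = Q/A = 0.00555/0.01267 = 0.4381 m/s.
Reynolds number Re = ρVD/μ = 991 · 0.4381 · 0.127 / 0.0012 = 4.595e+04.
Re > 4000 → turbulent. Relative roughness ε/D = 1.8e-06/0.127 = 1.42e-05. Haaland: 1/√f = -1.8 log₁₀[(1.42e-05/3.7)^1.11 + 6.9/4.595e+04] = -1.8 log₁₀[9.71e-07 + 0.00015] = 6.877, so f = 0.02114.
Total minor-loss coefficient ΣK = 4·0.27 = 1.08.
ΔP = [f·L/D + ΣK]·(ρV²/2) = [0.02114·16.3/0.127 + 1.08]·(991·0.4381²/2) = [2.714 + 1.08]·95.11 = 360.8 Pa.
ΔP = 360.8 Pa = 0.00361 bar.

ΔP ≈ 0.00361 bar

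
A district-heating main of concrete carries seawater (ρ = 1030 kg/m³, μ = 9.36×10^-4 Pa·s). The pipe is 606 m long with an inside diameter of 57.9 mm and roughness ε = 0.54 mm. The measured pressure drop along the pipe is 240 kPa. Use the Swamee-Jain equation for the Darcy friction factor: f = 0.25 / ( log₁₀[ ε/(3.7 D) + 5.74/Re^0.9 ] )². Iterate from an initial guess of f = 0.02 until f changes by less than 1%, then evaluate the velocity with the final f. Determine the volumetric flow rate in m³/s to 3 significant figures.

Rearranging Darcy-Weisbach: V = √(2·ΔP·D/(f·L·ρ)). With ε/D = 0.00054/0.0579 = 0.00933, iterate starting from f = 0.02:
  f = 0.02 → V = √(2·2.4e+05·0.0579/(0.02·606·1030)) = 1.492 m/s; Re = ρVD/μ = 9.507e+04; f → 0.03794
  f = 0.03794 → V = 1.083 m/s; Re = 6.902e+04; f → 0.03824
Converged (Δf/f < 1%). With the final f = 0.03824: V = √(2·2.4e+05·0.0579/(0.03824·606·1030)) = 1.079 m/s.
Q = V·A = 1.079·(π/4·0.0579²) = 0.002841 m³/s = 0.00284 m³/s.

Q ≈ 0.00284 m³/s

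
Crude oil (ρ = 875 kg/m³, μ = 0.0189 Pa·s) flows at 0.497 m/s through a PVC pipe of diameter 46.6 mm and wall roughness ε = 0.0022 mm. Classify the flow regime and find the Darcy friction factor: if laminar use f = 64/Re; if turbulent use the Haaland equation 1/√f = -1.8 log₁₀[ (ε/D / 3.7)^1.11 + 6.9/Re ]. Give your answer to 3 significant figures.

f ≈ 0.0597

Re = ρVD/μ = 875·0.497·0.0466/0.0189 = 1072.
Re < 2300 → laminar, so f = 64/Re = 0.05969 (roughness is irrelevant in laminar flow).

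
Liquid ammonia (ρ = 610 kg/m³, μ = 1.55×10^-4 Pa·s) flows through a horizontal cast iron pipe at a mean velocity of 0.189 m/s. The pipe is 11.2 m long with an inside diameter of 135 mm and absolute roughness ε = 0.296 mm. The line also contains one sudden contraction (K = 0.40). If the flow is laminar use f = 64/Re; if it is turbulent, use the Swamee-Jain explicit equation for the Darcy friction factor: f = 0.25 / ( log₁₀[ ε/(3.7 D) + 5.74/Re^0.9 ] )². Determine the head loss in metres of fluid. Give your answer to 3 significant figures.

h_f ≈ 0.00463 m

Reynolds number Re = ρVD/μ = 610 · 0.189 · 0.135 / 0.000155 = 1.004e+05.
Re > 4000 → turbulent. Relative roughness ε/D = 0.000296/0.135 = 0.00219. Swamee-Jain: f = 0.25/(log₁₀[0.00219/3.7 + 5.74/1.004e+05^0.9])² = 0.25/(log₁₀[0.000593 + 0.000181])² = 0.25/(-3.112)² = 0.02582.
Total minor-loss coefficient ΣK = 1·0.4 = 0.4.
ΔP = [f·L/D + ΣK]·(ρV²/2) = [0.02582·11.2/0.135 + 0.4]·(610·0.189²/2) = [2.142 + 0.4]·10.89 = 27.7 Pa.
Head loss h_f = ΔP/(ρg) = 27.7/(610·9.81) = 0.00463 m.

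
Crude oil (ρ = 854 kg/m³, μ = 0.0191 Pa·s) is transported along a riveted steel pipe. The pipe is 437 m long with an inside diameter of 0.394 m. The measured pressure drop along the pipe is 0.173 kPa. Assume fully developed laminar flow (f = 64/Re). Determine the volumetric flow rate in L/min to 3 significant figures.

For laminar flow, f = 64/Re with Re = ρVD/μ, so Darcy-Weisbach reduces to ΔP = 32μLV/D². Solving for V: V = ΔP·D²/(32μL) = 173·(0.394)²/(32·0.0191·437) = 0.1005 m/s.
Check: Re = ρVD/μ = 854·0.1005·0.394/0.0191 = 1771 < 2300, so the laminar assumption holds.
Q = V·A = 0.1005·(π/4·0.394²) = 0.01226 m³/s = 736 L/min.

Q ≈ 736 L/min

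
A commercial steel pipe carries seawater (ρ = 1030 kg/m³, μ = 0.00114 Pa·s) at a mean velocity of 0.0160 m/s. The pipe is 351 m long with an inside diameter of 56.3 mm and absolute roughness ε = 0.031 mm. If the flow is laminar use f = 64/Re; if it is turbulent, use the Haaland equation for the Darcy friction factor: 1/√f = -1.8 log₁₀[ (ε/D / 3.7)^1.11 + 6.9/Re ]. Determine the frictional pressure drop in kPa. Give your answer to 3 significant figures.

Reynolds number Re = ρVD/μ = 1030 · 0.016 · 0.0563 / 0.00114 = 813.9.
Re < 2300 → laminar flow, so f = 64/Re = 64/813.9 = 0.07864 (the turbulent correlation is not needed).
Darcy-Weisbach: ΔP = f(L/D)(ρV²/2) = 0.07864·(351/0.0563)·(1030·0.016²/2) = 0.07864·6234·0.1318 = 64.63 Pa.
ΔP = 64.63 Pa = 0.0646 kPa.

ΔP ≈ 0.0646 kPa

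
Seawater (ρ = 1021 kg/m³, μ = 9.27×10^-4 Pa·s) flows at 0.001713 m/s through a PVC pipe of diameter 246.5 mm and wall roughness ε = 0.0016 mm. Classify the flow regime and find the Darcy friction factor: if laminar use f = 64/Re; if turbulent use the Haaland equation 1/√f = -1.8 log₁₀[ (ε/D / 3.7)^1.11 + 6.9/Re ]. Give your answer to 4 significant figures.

f ≈ 0.1376

Re = ρVD/μ = 1021·0.001713·0.2465/0.000927 = 465.1.
Re < 2300 → laminar, so f = 64/Re = 0.1376 (roughness is irrelevant in laminar flow).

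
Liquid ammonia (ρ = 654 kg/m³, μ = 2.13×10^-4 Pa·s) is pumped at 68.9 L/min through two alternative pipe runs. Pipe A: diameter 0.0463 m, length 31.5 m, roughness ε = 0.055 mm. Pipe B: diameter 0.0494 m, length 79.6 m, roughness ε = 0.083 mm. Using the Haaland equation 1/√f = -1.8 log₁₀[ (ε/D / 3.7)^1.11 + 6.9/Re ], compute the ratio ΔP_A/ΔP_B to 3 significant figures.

ΔP_A/ΔP_B ≈ 0.511

Pipe A: V = Q/A = 0.001148/0.001684 = 0.682 m/s; Re = 9.696e+04; ε/D = 0.00119; Haaland → f = 0.02265; ΔP_A = f(L/D)(ρV²/2) = 2345 Pa.
Pipe B: V = Q/A = 0.001148/0.001917 = 0.5991 m/s; Re = 9.088e+04; ε/D = 0.00168; Haaland → f = 0.02425; ΔP_B = f(L/D)(ρV²/2) = 4587 Pa.
ΔP_A/ΔP_B = 2345/4587 = 0.511.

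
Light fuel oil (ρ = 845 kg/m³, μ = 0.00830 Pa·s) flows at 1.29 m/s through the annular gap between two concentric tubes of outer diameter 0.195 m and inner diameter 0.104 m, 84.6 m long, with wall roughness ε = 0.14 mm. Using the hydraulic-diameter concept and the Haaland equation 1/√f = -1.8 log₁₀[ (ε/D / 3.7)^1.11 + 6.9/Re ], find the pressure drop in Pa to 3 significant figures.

Hydraulic diameter D_h = 4A/P = D_o - D_i = 0.195 - 0.104 = 0.091 m.
Re = ρVD_h/μ = 845·1.29·0.091/0.0083 = 1.195e+04.
ε/D_h = 0.00014/0.091 = 0.00154; Haaland gives 1/√f = -1.8 log₁₀[0.000177+0.000577] = 5.621, so f = 0.03165.
ΔP = f(L/D_h)(ρV²/2) = 0.03165·84.6/0.091·703.1 = 2.069e+04 Pa.

ΔP ≈ 20700 Pa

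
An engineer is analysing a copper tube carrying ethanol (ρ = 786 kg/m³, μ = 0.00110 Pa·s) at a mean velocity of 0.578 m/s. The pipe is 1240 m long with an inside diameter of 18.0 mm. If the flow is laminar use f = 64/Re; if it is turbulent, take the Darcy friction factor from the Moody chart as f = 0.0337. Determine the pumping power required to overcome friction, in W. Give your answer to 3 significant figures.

Reynolds number Re = ρVD/μ = 786 · 0.578 · 0.018 / 0.0011 = 7434.
Re > 4000 → turbulent; use the Moody-chart value f = 0.0337.
Darcy-Weisbach: ΔP = f(L/D)(ρV²/2) = 0.0337·(1240/0.018)·(786·0.578²/2) = 0.0337·6.889e+04·131.3 = 3.048e+05 Pa.
Q = V·A = 0.578·0.0002545 = 0.0001471 m³/s.
Pumping power P = QΔP = 0.0001471·3.048e+05 = 44.83 W = 44.8 W.

P ≈ 44.8 W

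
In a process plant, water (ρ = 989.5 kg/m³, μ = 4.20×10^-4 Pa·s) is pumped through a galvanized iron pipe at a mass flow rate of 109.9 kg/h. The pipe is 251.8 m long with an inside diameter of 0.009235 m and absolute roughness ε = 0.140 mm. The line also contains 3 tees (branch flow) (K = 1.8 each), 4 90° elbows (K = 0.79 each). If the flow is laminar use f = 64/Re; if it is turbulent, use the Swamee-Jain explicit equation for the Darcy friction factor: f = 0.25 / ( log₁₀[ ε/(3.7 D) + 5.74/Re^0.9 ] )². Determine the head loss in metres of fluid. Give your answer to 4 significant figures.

h_f ≈ 14.56 m

ṁ = 109.9 kg/h = 109.9/3600 = 0.03053 kg/s.
A = πD²/4 = π(0.009235)²/4 = 6.698e-05 m²; mean velocity V = ṁ/(ρA) = 0.03053/(989.5 · 6.698e-05) = 0.4606 m/s.
Reynolds number Re = ρVD/μ = 989.5 · 0.4606 · 0.009235 / 0.00042 = 1.002e+04.
Re > 4000 → turbulent. Relative roughness ε/D = 0.00014/0.009235 = 0.0152. Swamee-Jain: f = 0.25/(log₁₀[0.0152/3.7 + 5.74/1.002e+04^0.9])² = 0.25/(log₁₀[0.0041 + 0.00144])² = 0.25/(-2.257)² = 0.04909.
Total minor-loss coefficient ΣK = 3·1.8 + 4·0.79 = 8.56.
ΔP = [f·L/D + ΣK]·(ρV²/2) = [0.04909·251.8/0.009235 + 8.56]·(989.5·0.4606²/2) = [1338 + 8.56]·105 = 1.414e+05 Pa.
Head loss h_f = ΔP/(ρg) = 1.414e+05/(989.5·9.81) = 14.56 m.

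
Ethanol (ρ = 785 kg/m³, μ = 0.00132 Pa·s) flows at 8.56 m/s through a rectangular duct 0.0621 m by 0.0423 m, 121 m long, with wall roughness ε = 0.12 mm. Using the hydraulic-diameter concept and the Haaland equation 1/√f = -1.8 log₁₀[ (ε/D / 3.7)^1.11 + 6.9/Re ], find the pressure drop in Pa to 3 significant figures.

Hydraulic diameter D_h = 4A/P = 4·(0.0621·0.0423)/(2·(0.0621+0.0423)) = 0.01051/0.2088 = 0.05032 m.
Re = ρVD_h/μ = 785·8.56·0.05032/0.00132 = 2.562e+05.
ε/D_h = 0.00012/0.05032 = 0.00238; Haaland gives 1/√f = -1.8 log₁₀[0.000287+2.69e-05] = 6.305, so f = 0.02515.
ΔP = f(L/D_h)(ρV²/2) = 0.02515·121/0.05032·2.876e+04 = 1.74e+06 Pa.

ΔP ≈ 1.74×10^6 Pa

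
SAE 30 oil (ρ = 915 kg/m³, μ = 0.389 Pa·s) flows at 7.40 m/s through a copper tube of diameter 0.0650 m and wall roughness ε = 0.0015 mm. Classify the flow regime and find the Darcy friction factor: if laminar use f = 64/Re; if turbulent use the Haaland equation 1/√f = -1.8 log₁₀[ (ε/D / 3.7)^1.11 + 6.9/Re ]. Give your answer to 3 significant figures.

f ≈ 0.0566

Re = ρVD/μ = 915·7.4·0.065/0.389 = 1131.
Re < 2300 → laminar, so f = 64/Re = 0.05657 (roughness is irrelevant in laminar flow).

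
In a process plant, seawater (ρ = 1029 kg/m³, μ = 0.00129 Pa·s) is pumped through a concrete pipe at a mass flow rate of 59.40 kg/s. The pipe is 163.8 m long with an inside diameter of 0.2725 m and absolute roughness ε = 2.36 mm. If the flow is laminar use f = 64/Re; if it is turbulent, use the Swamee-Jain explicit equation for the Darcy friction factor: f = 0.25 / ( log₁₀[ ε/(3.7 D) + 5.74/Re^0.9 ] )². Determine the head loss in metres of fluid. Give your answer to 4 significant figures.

h_f ≈ 1.098 m

A = πD²/4 = π(0.2725)²/4 = 0.05832 m²; mean velocity V = ṁ/(ρA) = 59.4/(1029 · 0.05832) = 0.9898 m/s.
Reynolds number Re = ρVD/μ = 1029 · 0.9898 · 0.2725 / 0.00129 = 2.151e+05.
Re > 4000 → turbulent. Relative roughness ε/D = 0.00236/0.2725 = 0.00866. Swamee-Jain: f = 0.25/(log₁₀[0.00866/3.7 + 5.74/2.151e+05^0.9])² = 0.25/(log₁₀[0.00234 + 9.11e-05])² = 0.25/(-2.614)² = 0.03659.
Darcy-Weisbach: ΔP = f(L/D)(ρV²/2) = 0.03659·(163.8/0.2725)·(1029·0.9898²/2) = 0.03659·601.1·504.1 = 1.108e+04 Pa.
Head loss h_f = ΔP/(ρg) = 1.108e+04/(1029·9.81) = 1.098 m.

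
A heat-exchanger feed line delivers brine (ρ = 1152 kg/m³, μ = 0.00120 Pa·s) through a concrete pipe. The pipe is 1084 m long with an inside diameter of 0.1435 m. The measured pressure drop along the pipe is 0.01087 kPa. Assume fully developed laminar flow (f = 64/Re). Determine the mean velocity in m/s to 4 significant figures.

V ≈ 0.005377 m/s

For laminar flow, f = 64/Re with Re = ρVD/μ, so Darcy-Weisbach reduces to ΔP = 32μLV/D². Solving for V: V = ΔP·D²/(32μL) = 10.87·(0.1435)²/(32·0.0012·1084) = 0.005377 m/s.
Check: Re = ρVD/μ = 1152·0.005377·0.1435/0.0012 = 740.8 < 2300, so the laminar assumption holds.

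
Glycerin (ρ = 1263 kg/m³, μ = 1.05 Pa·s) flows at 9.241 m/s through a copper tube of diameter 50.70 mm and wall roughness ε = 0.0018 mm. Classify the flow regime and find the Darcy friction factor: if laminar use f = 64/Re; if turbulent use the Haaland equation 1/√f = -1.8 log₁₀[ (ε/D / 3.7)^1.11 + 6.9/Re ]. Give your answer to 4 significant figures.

Re = ρVD/μ = 1263·9.241·0.0507/1.05 = 563.6.
Re < 2300 → laminar, so f = 64/Re = 0.1136 (roughness is irrelevant in laminar flow).

f ≈ 0.1136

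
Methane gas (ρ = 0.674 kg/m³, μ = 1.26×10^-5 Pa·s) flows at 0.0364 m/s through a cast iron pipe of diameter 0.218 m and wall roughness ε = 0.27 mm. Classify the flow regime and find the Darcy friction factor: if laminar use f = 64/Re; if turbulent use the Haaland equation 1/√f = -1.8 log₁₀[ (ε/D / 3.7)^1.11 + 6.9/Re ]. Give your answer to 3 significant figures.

f ≈ 0.151

Re = ρVD/μ = 0.674·0.0364·0.218/1.26e-05 = 424.5.
Re < 2300 → laminar, so f = 64/Re = 0.1508 (roughness is irrelevant in laminar flow).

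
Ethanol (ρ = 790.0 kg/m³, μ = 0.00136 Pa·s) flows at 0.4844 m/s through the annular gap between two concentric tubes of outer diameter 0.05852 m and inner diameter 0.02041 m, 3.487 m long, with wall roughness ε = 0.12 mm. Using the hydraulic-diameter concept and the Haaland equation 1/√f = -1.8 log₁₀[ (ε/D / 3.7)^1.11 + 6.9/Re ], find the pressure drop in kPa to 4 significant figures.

Hydraulic diameter D_h = 4A/P = D_o - D_i = 0.05852 - 0.02041 = 0.03811 m.
Re = ρVD_h/μ = 790·0.4844·0.03811/0.00136 = 1.072e+04.
ε/D_h = 0.00012/0.03811 = 0.00315; Haaland gives 1/√f = -1.8 log₁₀[0.000391+0.000643] = 5.373, so f = 0.03463.
ΔP = f(L/D_h)(ρV²/2) = 0.03463·3.487/0.03811·92.68 = 293.7 Pa.
ΔP = 0.2937 kPa.

ΔP ≈ 0.2937 kPa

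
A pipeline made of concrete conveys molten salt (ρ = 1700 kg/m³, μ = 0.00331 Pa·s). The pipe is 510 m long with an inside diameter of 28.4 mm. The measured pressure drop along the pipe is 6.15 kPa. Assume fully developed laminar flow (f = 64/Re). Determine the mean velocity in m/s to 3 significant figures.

For laminar flow, f = 64/Re with Re = ρVD/μ, so Darcy-Weisbach reduces to ΔP = 32μLV/D². Solving for V: V = ΔP·D²/(32μL) = 6150·(0.0284)²/(32·0.00331·510) = 0.09183 m/s.
Check: Re = ρVD/μ = 1700·0.09183·0.0284/0.00331 = 1339 < 2300, so the laminar assumption holds.

V ≈ 0.0918 m/s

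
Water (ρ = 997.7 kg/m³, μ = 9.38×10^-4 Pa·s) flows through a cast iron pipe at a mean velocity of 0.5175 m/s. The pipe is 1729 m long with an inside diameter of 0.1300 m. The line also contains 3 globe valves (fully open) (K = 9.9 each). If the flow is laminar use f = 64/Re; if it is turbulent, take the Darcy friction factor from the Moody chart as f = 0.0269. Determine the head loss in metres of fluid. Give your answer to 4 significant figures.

h_f ≈ 5.289 m

Reynolds number Re = ρVD/μ = 997.7 · 0.5175 · 0.13 / 0.000938 = 7.156e+04.
Re > 4000 → turbulent; use the Moody-chart value f = 0.0269.
Total minor-loss coefficient ΣK = 3·9.9 = 29.7.
ΔP = [f·L/D + ΣK]·(ρV²/2) = [0.0269·1729/0.13 + 29.7]·(997.7·0.5175²/2) = [357.8 + 29.7]·133.6 = 5.176e+04 Pa.
Head loss h_f = ΔP/(ρg) = 5.176e+04/(997.7·9.81) = 5.289 m.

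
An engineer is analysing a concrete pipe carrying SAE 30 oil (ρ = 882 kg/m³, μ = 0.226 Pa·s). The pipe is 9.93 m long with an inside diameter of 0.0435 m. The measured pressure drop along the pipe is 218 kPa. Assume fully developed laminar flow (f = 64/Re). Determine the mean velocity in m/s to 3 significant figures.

V ≈ 5.74 m/s

For laminar flow, f = 64/Re with Re = ρVD/μ, so Darcy-Weisbach reduces to ΔP = 32μLV/D². Solving for V: V = ΔP·D²/(32μL) = 2.18e+05·(0.0435)²/(32·0.226·9.93) = 5.744 m/s.
Check: Re = ρVD/μ = 882·5.744·0.0435/0.226 = 975.2 < 2300, so the laminar assumption holds.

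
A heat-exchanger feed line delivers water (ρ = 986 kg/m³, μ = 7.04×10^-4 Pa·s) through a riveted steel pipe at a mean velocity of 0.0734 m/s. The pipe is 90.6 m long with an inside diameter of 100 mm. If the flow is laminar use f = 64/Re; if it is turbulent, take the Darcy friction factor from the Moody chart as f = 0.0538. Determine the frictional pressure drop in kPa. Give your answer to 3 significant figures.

Reynolds number Re = ρVD/μ = 986 · 0.0734 · 0.1 / 0.000704 = 1.028e+04.
Re > 4000 → turbulent; use the Moody-chart value f = 0.0538.
Darcy-Weisbach: ΔP = f(L/D)(ρV²/2) = 0.0538·(90.6/0.1)·(986·0.0734²/2) = 0.0538·906·2.656 = 129.5 Pa.
ΔP = 129.5 Pa = 0.129 kPa.

ΔP ≈ 0.129 kPa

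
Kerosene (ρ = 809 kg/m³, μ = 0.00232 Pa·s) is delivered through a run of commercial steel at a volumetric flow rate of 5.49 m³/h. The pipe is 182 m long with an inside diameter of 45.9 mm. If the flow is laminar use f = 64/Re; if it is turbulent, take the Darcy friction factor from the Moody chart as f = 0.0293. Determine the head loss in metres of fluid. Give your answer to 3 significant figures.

Q = 5.49 m³/h = 5.49/3600 = 0.001525 m³/s.
Cross-sectional area A = πD²/4 = π(0.0459)²/4 = 0.001655 m²; mean velocity V = Q/A = 0.001525/0.001655 = 0.9216 m/s.
Reynolds number Re = ρVD/μ = 809 · 0.9216 · 0.0459 / 0.00232 = 1.475e+04.
Re > 4000 → turbulent; use the Moody-chart value f = 0.0293.
Darcy-Weisbach: ΔP = f(L/D)(ρV²/2) = 0.0293·(182/0.0459)·(809·0.9216²/2) = 0.0293·3965·343.6 = 3.992e+04 Pa.
Head loss h_f = ΔP/(ρg) = 3.992e+04/(809·9.81) = 5.03 m.

h_f ≈ 5.03 m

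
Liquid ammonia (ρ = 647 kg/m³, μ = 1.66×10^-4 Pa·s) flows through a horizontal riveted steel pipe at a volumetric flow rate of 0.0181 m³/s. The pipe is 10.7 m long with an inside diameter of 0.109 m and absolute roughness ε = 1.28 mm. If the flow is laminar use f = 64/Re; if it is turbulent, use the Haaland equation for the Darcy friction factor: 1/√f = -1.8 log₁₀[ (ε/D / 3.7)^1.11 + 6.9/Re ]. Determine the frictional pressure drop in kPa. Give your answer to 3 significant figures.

Cross-sectional area A = πD²/4 = π(0.109)²/4 = 0.009331 m²; mean velocity V = Q/A = 0.0181/0.009331 = 1.94 m/s.
Reynolds number Re = ρVD/μ = 647 · 1.94 · 0.109 / 0.000166 = 8.241e+05.
Re > 4000 → turbulent. Relative roughness ε/D = 0.00128/0.109 = 0.0117. Haaland: 1/√f = -1.8 log₁₀[(0.0117/3.7)^1.11 + 6.9/8.241e+05] = -1.8 log₁₀[0.00169 + 8.37e-06] = 4.988, so f = 0.04019.
Darcy-Weisbach: ΔP = f(L/D)(ρV²/2) = 0.04019·(10.7/0.109)·(647·1.94²/2) = 0.04019·98.17·1217 = 4802 Pa.
ΔP = 4802 Pa = 4.80 kPa.

ΔP ≈ 4.80 kPa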